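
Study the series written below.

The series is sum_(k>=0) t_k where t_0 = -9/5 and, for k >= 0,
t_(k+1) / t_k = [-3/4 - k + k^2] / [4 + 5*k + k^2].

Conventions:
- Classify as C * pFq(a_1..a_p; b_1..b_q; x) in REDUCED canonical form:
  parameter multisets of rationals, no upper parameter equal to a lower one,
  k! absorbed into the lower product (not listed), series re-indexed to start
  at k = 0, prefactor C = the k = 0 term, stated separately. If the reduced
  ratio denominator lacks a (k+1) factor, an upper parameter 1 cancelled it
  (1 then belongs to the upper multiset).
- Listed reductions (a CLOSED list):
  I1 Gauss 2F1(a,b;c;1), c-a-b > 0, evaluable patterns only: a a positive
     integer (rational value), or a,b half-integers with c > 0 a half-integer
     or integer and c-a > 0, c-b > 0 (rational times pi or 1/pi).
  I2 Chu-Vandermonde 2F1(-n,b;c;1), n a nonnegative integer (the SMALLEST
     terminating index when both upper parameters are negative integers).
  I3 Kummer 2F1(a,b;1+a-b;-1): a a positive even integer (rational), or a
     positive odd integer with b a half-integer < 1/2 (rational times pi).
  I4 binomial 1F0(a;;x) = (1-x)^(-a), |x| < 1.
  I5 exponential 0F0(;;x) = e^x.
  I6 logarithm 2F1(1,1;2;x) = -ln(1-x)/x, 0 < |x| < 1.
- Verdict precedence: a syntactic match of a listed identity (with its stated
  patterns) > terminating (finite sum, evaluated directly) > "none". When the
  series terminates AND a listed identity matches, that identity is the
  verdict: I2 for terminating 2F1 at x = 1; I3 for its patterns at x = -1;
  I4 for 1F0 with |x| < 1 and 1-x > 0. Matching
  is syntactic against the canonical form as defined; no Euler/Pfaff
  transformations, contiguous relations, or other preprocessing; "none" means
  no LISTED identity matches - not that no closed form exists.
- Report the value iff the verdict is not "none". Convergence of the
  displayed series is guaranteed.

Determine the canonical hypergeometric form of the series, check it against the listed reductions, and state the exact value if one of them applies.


The series (x = 1) is 2F1: upper {-3/2, 1/2}, lower {4}, prefactor -9/5. Verdict (x = 1): Gauss (I1, half-integer pattern) applies (x = 1; upper {-3/2, 1/2} half-integers, c = 4 in the evaluable pattern). Sum: (-4096/875) / pi.

The tell: t_0 being -9/5, factor the ratio over Q (C = -9/5, x = 1): negated roots = parameters.
Consecutive-term ratio: r(k) = 1 * (k-3/2) (k+1/2) / [(k+4) (k+1)] - rational in k, leading ratio 1; with t_0 = -9/5, classification follows.


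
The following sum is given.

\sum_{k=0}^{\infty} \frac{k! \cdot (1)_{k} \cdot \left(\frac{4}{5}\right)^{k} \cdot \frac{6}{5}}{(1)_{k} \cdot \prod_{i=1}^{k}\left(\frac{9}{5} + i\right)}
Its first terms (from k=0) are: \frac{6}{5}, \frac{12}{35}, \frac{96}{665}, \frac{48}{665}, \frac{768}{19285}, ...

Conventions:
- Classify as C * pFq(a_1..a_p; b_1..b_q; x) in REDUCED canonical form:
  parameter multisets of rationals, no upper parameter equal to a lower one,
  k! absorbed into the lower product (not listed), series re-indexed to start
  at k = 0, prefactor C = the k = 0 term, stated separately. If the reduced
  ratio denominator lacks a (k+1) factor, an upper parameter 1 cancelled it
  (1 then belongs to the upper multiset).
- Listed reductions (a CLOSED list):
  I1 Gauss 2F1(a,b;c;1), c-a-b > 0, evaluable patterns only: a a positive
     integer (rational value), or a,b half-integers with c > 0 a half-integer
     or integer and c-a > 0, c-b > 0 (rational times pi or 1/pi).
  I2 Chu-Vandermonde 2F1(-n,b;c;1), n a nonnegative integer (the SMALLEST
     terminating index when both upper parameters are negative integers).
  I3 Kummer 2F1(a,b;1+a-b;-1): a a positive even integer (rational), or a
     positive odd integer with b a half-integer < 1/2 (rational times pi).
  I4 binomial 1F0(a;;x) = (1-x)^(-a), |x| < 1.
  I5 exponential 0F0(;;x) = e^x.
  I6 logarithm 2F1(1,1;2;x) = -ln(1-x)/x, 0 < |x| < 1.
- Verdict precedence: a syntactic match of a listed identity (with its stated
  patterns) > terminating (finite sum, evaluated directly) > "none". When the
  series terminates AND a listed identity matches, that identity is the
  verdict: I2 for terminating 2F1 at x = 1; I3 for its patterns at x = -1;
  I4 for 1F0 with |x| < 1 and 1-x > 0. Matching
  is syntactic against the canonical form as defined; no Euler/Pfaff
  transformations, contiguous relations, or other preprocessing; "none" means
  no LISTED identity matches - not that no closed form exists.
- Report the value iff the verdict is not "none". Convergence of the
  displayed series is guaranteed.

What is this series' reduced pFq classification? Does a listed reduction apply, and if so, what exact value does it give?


At argument \frac{4}{5}: a 2F1 with upper {1, 1}, lower {\frac{14}{5}}, scaled by C = \frac{6}{5}. Verdict: none - at argument \frac{4}{5} the multisets {1, 1} ; {\frac{14}{5}} match no listed identity.

The tell: from the first term \frac{6}{5}: the factorial ratio (prefactor 6/5) (k+a-1)!/(a-1)! is a rising factorial (a)_k.
Term ratio: r(k) = \frac{4}{5} * (k+1) (k+1) / [(k+\frac{14}{5}) (k+1)] ; factor over Q: parameters, x = \frac{4}{5}, and C = \frac{6}{5}.


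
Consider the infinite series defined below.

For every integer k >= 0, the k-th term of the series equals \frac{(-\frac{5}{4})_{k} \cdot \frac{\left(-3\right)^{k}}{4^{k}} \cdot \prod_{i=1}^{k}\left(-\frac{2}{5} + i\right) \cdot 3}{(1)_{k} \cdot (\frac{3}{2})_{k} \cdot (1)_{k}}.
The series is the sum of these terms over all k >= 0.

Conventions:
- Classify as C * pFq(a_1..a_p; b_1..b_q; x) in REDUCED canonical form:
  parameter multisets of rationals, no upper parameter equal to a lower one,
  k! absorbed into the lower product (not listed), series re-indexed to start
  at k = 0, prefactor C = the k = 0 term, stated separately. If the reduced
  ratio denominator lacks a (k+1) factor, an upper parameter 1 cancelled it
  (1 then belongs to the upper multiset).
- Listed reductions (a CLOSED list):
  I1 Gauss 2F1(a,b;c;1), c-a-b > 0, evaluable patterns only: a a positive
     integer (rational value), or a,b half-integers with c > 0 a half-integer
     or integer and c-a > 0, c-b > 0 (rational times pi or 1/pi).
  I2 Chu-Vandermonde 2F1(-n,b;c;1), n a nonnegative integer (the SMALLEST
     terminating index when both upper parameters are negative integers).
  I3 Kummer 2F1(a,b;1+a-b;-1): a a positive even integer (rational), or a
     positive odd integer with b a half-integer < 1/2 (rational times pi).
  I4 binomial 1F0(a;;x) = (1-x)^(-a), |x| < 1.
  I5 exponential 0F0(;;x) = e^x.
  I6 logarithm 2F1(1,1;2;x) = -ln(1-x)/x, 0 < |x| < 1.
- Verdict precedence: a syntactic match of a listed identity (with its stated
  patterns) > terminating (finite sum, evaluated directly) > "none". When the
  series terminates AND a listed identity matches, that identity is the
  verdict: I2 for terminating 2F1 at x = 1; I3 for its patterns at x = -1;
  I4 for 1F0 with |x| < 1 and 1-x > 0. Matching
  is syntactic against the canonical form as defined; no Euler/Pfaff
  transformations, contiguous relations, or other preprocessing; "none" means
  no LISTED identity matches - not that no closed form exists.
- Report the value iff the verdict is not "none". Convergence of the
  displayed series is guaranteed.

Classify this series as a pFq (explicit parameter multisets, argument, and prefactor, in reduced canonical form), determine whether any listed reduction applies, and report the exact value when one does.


At argument -\frac{3}{4}: a 2F2 with upper {-\frac{5}{4}, \frac{3}{5}}, lower {1, \frac{3}{2}}, scaled by C = 3. Verdict: no listed reduction: x = -\frac{3}{4} and upper {-\frac{5}{4}, \frac{3}{5}} fail every I1-I6 pattern.

Key observation: x = -\frac{3}{4} and the running product (prefactor 3) telescopes to a rising factorial.
Consecutive-term ratio: r(k) = -\frac{3}{4} * (k-\frac{5}{4}) (k+\frac{3}{5}) / [(k+1) (k+\frac{3}{2}) (k+1)] - poly over poly, x = -\frac{3}{4} from leading terms; C = 3 at k = 0.


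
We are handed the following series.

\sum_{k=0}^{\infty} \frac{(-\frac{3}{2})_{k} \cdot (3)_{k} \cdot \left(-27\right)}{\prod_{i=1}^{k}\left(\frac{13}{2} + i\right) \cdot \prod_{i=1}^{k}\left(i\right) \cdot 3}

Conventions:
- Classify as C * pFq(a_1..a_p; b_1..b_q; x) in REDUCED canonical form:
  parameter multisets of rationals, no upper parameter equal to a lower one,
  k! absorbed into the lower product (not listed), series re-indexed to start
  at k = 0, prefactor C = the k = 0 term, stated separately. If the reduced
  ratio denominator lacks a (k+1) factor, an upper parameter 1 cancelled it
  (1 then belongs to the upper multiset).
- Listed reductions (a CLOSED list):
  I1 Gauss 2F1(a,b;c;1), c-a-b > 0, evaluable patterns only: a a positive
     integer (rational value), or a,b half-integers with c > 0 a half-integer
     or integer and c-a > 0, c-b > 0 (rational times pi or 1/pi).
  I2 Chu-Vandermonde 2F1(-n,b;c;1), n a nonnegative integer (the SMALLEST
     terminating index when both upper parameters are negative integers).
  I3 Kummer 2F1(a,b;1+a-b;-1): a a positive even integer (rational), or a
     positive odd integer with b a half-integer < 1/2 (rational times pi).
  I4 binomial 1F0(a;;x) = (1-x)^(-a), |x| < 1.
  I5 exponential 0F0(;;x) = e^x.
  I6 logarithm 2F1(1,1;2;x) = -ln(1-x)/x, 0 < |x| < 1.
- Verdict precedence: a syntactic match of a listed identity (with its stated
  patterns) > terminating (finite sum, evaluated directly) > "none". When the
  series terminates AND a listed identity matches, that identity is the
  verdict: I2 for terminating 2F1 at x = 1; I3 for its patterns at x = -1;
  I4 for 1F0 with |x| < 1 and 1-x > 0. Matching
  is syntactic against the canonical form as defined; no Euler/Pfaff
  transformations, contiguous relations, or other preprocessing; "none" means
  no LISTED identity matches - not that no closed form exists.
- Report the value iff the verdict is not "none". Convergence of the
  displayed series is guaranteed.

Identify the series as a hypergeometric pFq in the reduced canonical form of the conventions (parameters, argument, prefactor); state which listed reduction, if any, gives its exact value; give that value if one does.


Key observation: with t_0 = -9, the product of the first k integers (C = -9) is k!.
Adjacent-term ratio: r(k) = 1 * (k-\frac{3}{2}) (k+3) / [(k+\frac{15}{2}) (k+1)] - rational in k, leading ratio 1; with t_0 = -9, classification follows.

Canonical form: C = -9 times 2F1 with upper {-\frac{3}{2}, 3}, lower {\frac{15}{2}}, x = 1. Verdict (x = 1): Gauss (I1, integer-parameter pattern) applies (x = 1: the Gamma ratio telescopes since c-a-b = 6 > 0 and a = 3 in Z>0). Exact value: -\frac{3861}{896}.


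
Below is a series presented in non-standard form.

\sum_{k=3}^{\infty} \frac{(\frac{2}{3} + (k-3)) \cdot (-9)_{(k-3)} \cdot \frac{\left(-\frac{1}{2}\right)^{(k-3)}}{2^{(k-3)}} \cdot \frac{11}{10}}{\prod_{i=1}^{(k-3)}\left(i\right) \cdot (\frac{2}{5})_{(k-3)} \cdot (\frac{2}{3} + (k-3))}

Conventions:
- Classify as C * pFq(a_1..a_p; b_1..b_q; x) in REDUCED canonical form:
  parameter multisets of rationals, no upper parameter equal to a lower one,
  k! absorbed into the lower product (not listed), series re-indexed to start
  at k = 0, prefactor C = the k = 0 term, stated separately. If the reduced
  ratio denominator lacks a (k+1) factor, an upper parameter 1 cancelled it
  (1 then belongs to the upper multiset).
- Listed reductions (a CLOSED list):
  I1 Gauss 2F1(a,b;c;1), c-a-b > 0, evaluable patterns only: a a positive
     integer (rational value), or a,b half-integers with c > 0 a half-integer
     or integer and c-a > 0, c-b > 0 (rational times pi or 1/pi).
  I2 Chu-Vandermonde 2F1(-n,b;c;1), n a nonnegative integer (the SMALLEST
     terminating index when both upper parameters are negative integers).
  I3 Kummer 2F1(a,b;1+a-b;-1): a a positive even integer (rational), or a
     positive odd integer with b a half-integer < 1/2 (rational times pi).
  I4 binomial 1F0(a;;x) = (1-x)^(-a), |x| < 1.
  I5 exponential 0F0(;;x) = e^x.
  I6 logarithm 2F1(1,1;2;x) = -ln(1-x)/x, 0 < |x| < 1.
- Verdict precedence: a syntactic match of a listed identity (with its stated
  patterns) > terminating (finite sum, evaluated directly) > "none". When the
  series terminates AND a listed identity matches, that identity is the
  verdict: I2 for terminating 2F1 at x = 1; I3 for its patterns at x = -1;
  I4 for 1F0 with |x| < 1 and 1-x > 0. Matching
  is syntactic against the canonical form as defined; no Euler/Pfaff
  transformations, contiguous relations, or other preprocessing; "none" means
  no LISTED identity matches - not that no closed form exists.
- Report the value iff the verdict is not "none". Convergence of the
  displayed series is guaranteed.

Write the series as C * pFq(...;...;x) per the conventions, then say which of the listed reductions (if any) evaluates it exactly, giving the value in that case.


Key observation: t_0 being \frac{11}{10}, the two k-th powers (C = 11/10, x = -1/4) combine into one argument.
Term ratio: r(k) = -\frac{1}{4} * (k-9) / [(k+\frac{2}{5}) (k+1)] - rational; roots negated = parameters, x = -\frac{1}{4}, C = \frac{11}{10}.

Classification (C = \frac{11}{10}): 1F1 with upper {-9}, lower {\frac{2}{5}}, argument x = -\frac{1}{4}. Verdict: terminating (-9 upstairs). 10 nonzero terms in all; added directly. Its exact value is \frac{7013086889655689}{543364365680640}.


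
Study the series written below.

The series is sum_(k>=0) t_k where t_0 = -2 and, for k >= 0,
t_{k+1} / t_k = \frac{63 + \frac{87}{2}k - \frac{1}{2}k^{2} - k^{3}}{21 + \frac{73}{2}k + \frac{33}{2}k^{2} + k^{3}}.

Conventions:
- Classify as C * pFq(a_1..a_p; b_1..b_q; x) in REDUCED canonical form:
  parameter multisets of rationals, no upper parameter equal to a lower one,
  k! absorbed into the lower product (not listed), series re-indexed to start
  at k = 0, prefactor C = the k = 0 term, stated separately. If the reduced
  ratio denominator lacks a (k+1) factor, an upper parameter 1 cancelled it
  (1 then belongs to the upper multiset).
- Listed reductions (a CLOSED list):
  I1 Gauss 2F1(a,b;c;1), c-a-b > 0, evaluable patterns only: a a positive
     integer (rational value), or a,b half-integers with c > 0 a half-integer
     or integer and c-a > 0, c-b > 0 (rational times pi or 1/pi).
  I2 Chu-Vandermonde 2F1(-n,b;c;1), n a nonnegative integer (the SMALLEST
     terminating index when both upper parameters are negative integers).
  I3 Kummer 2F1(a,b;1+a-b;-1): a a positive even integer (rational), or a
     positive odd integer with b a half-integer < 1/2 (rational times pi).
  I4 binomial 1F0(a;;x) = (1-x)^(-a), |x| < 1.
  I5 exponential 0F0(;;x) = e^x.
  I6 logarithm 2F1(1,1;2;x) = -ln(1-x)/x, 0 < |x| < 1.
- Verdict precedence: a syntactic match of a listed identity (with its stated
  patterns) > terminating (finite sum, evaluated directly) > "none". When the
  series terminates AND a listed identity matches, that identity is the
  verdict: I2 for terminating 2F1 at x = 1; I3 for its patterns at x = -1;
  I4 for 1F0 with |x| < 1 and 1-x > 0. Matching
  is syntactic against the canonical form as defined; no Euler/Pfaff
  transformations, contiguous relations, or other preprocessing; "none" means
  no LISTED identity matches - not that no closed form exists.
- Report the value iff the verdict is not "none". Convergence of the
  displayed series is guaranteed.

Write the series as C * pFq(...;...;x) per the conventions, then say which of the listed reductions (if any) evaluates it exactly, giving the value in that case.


Structural cue: with t_0 = -2, the ratio is unreduced: k + 3/2 divides both sides (C = -2).
Adjacent-term ratio: r(k) = -1 * (k-7) (k+6) / [(k+14) (k+1)] - rational; roots negated = parameters, x = -1, C = -2.

Prefactor -2, argument -1: 2F1 with upper {-7, 6} over lower {14}. Verdict: this is Kummer (I3) (x = -1; c = 14 equals 1+a-b for upper {-7, 6}: listed pattern). Value: -\frac{143}{5}.


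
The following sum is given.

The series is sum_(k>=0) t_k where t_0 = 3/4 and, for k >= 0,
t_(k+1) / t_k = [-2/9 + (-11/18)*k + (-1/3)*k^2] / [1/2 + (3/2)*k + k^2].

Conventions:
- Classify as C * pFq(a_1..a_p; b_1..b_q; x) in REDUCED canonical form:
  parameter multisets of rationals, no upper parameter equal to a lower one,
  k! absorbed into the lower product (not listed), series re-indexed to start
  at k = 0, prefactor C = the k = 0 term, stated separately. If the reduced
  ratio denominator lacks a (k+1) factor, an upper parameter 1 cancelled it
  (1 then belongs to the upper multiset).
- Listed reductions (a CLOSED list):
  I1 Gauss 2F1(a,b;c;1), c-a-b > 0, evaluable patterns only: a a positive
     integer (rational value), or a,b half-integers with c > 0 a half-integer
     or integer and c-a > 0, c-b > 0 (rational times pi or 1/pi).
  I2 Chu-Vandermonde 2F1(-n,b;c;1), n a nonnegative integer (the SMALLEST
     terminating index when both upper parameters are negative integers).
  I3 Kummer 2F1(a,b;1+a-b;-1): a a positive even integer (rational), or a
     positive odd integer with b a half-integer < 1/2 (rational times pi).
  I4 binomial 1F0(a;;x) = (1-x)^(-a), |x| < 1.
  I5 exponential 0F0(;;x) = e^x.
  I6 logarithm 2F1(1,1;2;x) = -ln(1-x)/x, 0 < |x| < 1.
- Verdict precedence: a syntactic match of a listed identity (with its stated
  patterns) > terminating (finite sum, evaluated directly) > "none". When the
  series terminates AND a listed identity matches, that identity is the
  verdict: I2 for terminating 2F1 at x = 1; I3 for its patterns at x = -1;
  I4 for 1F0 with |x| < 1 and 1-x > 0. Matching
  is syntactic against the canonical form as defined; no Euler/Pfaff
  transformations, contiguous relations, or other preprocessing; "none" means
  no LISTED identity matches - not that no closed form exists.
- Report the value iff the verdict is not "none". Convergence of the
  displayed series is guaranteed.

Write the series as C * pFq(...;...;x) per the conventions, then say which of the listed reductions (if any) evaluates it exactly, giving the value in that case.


At argument -1/3: a 1F0 with upper {4/3}, lower {-}, scaled by C = 3/4. Verdict: the binomial series (I4) applies (the 1F0 binomial series: exponent -4/3, x = -1/3). Sum: (3/4) * (4/3)^(-4/3).

Key step: x = (-1/3) and roots of the ratio polynomials (C = 3/4) are the negated parameters.
Ratio: r(k) = (-1/3) * (k+4/3) / [(k+1)] - rational; roots negated = parameters, x = (-1/3), C = 3/4.


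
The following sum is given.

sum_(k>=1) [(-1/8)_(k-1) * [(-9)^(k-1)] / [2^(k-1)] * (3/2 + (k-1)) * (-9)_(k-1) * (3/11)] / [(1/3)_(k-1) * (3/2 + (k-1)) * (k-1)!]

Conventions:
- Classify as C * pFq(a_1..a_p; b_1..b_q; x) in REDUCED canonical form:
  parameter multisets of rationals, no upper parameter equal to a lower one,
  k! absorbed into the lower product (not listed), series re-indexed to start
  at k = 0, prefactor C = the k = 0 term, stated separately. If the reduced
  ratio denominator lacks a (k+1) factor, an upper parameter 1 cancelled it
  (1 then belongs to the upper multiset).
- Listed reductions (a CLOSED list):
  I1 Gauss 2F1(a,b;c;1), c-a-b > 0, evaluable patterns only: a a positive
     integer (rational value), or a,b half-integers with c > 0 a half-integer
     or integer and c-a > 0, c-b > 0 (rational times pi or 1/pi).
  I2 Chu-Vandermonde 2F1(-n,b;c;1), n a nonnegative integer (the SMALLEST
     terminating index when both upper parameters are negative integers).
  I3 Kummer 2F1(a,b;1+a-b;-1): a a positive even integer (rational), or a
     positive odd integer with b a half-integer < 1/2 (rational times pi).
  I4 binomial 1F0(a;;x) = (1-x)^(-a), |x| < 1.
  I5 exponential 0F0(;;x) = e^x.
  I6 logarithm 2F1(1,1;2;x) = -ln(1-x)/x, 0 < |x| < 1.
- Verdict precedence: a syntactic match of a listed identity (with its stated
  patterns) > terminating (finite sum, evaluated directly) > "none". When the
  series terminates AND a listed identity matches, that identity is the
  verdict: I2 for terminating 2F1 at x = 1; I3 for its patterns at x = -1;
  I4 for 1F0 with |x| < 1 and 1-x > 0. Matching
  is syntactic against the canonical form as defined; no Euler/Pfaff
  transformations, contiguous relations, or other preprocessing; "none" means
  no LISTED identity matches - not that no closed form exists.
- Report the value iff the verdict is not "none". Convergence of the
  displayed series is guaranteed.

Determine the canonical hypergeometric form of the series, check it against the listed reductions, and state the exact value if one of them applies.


Prefactor 3/11, argument -9/2: 2F1 with upper {-9, -1/8} over lower {1/3}. Verdict: terminating (-9 upstairs). 10 nonzero terms in all; added directly. Sum: -38284714171249812028461/238989847413391360.

First insight: with t_0 = 3/11, the two geometric factors (C = 3/11) combine into one argument.
Step ratio: r(k) = (-9/2) * (k-9) (k-1/8) / [(k+1/3) (k+1)] - rational in k. x = (-9/2); t_0 = 3/11; negate the roots.


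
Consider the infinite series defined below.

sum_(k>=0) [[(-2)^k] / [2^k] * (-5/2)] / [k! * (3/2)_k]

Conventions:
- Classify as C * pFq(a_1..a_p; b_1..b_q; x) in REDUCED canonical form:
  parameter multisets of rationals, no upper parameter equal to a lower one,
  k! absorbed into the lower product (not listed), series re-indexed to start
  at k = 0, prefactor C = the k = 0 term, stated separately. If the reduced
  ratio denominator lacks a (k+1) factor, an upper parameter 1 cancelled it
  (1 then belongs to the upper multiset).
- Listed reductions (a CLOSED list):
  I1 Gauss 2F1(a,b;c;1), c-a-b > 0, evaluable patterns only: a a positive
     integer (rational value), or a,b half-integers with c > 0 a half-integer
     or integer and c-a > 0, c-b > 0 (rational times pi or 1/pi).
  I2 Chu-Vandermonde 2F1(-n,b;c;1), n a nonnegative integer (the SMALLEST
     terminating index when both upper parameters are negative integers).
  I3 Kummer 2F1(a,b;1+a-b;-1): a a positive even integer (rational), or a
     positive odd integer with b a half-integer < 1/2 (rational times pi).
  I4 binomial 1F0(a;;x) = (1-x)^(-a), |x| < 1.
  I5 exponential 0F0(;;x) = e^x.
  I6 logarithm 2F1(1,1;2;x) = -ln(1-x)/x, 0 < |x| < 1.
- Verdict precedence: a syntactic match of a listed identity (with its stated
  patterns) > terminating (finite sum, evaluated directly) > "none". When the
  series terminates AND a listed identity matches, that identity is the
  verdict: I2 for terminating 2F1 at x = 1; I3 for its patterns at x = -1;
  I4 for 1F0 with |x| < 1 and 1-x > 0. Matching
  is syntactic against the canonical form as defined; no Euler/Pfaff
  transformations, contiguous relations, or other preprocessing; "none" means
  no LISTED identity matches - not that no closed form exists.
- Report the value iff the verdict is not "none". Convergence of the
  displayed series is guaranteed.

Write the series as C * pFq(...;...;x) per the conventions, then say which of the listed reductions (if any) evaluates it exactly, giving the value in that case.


The series (x = -1) is 0F1: upper {-}, lower {3/2}, prefactor -5/2. Verdict: none. No listed pattern accepts 0F1(-; 3/2; -1).

Key observation: x = (-1) and the two k-th powers (C = -5/2, x = -1) combine into one argument.
Step ratio: r(k) = (-1) * 1 / [(k+3/2) (k+1)] ; factor over Q: parameters, x = (-1), and C = -5/2.


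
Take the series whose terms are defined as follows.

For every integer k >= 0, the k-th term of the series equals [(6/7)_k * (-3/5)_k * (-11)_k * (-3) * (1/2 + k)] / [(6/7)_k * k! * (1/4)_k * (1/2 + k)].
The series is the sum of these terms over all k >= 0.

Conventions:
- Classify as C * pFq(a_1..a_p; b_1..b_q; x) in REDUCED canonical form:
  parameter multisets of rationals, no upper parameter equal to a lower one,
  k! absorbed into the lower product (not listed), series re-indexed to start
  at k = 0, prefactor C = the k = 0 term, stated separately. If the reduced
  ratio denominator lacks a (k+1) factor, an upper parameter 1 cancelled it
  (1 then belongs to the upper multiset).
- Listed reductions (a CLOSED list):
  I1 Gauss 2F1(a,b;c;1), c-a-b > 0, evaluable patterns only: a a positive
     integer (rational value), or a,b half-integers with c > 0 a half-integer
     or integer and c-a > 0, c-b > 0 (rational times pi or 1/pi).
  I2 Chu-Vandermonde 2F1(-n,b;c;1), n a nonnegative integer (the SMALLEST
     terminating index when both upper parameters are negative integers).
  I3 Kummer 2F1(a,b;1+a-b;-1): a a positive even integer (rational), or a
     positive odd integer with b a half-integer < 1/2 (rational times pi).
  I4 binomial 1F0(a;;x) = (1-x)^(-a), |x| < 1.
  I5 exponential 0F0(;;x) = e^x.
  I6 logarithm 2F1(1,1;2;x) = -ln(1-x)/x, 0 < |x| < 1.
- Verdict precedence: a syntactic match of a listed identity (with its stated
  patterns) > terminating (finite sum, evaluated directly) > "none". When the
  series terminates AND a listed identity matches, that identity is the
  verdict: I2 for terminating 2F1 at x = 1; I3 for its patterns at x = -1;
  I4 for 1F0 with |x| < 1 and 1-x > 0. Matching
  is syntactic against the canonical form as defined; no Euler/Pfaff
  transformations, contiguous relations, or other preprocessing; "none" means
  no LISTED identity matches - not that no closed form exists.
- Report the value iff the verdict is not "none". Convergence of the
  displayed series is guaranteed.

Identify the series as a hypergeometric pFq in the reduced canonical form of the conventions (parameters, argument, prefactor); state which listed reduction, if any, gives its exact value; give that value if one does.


First insight: with t_0 = -3, the parameter 6/7 appears in both the upper and lower lists and cancels (alongside the other common factor).
Term ratio: r(k) = 1 * (k-11) (k-3/5) / [(k+1/4) (k+1)] ; factor over Q: parameters, x = 1, and C = -3.

Classification (C = -3): 2F1 with upper {-11, -3/5}, lower {1/4}, argument x = 1. Verdict: Vandermonde's identity (I2) matches (terminating 2F1 at x = 1 with n = 11, b = -3/5, c = 1/4). Exact value: -299947178584851/7257080078125.


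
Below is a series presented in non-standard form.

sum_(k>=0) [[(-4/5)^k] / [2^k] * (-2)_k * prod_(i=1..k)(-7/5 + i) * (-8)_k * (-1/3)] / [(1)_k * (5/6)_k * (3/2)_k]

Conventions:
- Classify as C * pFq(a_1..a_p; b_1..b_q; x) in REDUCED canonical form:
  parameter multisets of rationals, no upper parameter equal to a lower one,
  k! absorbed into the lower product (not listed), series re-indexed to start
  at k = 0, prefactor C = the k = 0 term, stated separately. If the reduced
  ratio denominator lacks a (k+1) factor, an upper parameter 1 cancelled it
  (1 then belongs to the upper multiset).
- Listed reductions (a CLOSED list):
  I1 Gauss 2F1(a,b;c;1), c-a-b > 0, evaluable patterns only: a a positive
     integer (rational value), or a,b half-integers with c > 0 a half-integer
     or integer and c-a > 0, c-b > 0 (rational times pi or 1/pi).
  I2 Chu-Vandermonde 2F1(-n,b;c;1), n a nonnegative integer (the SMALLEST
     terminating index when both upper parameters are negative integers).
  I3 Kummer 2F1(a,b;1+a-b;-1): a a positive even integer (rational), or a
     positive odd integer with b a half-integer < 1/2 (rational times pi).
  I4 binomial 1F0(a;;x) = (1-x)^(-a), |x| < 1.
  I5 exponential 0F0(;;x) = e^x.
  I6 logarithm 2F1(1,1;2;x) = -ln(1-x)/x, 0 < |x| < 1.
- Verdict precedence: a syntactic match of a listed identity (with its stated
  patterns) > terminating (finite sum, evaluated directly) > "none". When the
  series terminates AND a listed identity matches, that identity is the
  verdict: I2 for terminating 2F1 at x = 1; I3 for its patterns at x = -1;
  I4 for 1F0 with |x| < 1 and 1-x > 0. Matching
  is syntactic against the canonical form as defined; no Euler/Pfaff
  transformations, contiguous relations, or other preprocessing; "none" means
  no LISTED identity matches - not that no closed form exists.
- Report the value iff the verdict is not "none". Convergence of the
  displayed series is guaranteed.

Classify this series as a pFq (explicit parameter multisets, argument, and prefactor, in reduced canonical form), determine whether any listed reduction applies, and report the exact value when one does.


Prefactor -1/3, argument -2/5: 3F2 with upper {-8, -2, -2/5} over lower {5/6, 3/2}. Verdict: terminating. With -2 upstairs the series is a 3-term polynomial sum; evaluated term by term. Value: -153121/171875.

The tell: with t_0 = -1/3, the running product (C = -1/3) telescopes to a rising factorial.
Ratio: r(k) = (-2/5) * (k-8) (k-2) (k-2/5) / [(k+5/6) (k+3/2) (k+1)] - rational; roots negated = parameters, x = (-2/5), C = -1/3.


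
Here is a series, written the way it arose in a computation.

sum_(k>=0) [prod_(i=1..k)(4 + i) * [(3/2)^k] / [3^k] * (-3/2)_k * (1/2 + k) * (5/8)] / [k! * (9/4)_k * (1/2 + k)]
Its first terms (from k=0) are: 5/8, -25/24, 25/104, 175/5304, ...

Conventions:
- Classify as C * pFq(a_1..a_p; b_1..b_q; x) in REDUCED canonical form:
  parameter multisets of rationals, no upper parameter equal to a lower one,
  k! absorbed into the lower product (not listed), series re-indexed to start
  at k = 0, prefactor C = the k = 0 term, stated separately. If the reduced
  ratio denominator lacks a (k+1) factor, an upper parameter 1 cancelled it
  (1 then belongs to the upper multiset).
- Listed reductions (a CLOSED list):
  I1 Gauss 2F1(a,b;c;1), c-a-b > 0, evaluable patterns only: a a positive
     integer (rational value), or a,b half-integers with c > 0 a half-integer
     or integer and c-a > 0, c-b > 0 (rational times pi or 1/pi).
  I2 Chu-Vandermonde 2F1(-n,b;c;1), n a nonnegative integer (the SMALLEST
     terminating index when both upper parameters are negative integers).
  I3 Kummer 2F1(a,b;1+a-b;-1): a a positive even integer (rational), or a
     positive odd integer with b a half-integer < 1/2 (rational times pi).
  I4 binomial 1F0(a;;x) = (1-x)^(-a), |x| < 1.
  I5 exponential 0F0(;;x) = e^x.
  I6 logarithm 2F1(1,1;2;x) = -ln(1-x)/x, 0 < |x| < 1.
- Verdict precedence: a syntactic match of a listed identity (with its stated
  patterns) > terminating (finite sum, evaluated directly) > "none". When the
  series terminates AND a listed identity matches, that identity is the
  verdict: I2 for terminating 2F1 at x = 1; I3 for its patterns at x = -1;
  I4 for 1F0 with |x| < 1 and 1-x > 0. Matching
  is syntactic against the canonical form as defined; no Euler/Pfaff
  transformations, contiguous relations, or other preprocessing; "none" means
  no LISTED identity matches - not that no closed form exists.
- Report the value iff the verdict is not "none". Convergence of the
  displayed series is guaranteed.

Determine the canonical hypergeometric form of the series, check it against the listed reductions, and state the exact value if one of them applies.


Classification (C = 5/8): 2F1 with upper {-3/2, 5}, lower {9/4}, argument x = 1/2. Verdict: none here - no I1-I6 shape fits x = 1/2 with lower {9/4}.

Key step: x = (1/2) and the running product (C = 5/8, x = 1/2) telescopes to a rising factorial.
Step ratio: r(k) = (1/2) * (k-3/2) (k+5) / [(k+9/4) (k+1)] - rational in k, leading ratio (1/2); with t_0 = 5/8, classification follows.


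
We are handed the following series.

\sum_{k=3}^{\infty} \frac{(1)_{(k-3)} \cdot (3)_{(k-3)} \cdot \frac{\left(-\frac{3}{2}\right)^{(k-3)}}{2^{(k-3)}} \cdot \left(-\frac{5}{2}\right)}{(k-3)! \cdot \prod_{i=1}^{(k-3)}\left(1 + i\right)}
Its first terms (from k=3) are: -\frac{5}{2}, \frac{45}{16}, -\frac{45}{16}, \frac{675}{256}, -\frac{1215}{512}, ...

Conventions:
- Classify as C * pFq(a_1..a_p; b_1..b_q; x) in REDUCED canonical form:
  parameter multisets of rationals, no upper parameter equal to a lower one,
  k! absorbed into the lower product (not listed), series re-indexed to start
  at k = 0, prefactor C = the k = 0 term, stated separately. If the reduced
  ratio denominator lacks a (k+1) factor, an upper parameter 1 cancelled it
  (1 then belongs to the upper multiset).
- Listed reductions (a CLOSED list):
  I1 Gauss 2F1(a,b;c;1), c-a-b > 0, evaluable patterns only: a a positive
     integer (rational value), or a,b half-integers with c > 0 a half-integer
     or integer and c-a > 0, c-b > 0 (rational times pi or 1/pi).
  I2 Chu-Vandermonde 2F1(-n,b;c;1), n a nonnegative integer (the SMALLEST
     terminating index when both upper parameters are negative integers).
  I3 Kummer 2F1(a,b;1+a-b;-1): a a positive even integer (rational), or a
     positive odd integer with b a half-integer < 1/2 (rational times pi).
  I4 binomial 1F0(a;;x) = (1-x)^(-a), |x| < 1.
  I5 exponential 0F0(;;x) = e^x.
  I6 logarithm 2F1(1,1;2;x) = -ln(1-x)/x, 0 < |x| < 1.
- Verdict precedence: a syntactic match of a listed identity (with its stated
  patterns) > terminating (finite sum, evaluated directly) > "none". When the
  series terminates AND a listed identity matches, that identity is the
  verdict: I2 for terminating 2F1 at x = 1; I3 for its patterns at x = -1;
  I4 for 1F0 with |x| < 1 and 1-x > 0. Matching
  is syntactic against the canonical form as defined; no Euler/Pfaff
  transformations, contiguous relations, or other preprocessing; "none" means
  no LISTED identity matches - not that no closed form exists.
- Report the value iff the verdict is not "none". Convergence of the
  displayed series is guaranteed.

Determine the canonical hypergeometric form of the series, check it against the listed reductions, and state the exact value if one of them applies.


Key step: from the first term -\frac{5}{2}: the lower running product (C = -5/2, x = -3/4) is a rising factorial.
Adjacent-term ratio: r(k) = -\frac{3}{4} * (k+1) (k+3) / [(k+2) (k+1)] - rational in k, leading ratio -\frac{3}{4}; with t_0 = -\frac{5}{2}, classification follows.

The series (x = -\frac{3}{4}) is 2F1: upper {1, 3}, lower {2}, prefactor -\frac{5}{2}. Verdict: none (x = -\frac{3}{4}): each listed identity misses the multisets {1, 3} ; {2}.


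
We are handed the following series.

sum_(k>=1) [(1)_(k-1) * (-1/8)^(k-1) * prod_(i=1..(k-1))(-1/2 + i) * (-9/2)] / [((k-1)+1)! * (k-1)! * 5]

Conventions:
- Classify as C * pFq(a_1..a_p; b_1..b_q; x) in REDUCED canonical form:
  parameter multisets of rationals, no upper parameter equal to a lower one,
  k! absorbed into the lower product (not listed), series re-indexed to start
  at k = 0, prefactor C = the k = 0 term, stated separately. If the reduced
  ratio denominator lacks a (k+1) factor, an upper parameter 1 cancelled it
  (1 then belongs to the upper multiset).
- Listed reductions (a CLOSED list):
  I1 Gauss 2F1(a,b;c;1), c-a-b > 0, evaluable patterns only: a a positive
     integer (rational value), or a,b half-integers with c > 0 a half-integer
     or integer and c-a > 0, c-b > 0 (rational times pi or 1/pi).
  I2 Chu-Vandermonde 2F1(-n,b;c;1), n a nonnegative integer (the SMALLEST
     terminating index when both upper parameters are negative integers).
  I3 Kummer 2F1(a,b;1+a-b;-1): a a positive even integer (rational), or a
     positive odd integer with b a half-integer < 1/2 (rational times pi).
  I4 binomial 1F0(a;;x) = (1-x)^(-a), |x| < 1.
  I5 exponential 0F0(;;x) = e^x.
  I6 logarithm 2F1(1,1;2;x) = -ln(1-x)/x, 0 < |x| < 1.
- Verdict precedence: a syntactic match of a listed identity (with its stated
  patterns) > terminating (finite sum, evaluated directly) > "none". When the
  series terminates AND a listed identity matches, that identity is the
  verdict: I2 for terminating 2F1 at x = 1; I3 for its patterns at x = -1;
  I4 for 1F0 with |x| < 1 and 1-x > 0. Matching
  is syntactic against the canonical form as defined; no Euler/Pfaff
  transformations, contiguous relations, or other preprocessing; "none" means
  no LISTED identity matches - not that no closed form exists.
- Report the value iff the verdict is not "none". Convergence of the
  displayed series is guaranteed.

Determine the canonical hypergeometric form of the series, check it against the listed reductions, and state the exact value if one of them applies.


Prefactor -9/10, argument -1/8: 2F1 with upper {1/2, 1} over lower {2}. Verdict: none (x = -1/8): each listed identity misses the multisets {1/2, 1} ; {2}.

The tell: from the first term -9/10: the running product (prefactor -9/10) telescopes to a rising factorial.
Ratio: r(k) = (-1/8) * (k+1/2) (k+1) / [(k+2) (k+1)] - rational in k. x = (-1/8); t_0 = -9/10; negate the roots.


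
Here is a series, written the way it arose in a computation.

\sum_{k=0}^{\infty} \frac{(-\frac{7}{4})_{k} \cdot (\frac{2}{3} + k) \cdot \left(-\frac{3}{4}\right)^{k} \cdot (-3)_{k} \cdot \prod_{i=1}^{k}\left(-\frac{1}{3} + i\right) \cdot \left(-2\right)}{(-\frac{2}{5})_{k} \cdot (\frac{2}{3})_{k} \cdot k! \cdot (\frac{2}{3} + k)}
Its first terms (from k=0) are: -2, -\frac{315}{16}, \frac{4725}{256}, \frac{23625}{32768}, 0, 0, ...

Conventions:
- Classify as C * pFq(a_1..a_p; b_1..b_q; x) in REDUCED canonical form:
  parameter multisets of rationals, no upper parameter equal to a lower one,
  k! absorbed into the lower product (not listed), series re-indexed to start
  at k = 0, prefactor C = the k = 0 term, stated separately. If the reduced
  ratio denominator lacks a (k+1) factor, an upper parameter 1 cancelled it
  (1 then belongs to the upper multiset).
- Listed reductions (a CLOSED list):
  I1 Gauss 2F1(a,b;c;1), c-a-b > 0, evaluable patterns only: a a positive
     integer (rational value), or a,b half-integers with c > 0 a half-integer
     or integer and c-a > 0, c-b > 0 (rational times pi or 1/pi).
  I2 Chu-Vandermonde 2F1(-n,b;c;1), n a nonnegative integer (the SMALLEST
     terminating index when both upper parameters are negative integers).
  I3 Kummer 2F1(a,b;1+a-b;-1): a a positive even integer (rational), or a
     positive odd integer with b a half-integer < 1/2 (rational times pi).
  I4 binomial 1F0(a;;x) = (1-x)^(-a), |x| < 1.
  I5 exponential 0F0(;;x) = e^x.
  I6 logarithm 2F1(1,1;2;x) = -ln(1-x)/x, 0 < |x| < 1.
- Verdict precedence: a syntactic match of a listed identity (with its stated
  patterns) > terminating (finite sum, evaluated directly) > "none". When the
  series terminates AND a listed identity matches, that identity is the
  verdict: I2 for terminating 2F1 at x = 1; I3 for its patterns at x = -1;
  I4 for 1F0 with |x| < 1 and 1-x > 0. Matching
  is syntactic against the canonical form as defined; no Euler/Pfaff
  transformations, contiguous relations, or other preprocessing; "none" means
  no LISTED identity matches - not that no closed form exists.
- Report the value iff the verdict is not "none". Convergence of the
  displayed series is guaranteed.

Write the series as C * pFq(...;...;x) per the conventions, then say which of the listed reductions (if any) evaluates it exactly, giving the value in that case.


Prefactor -2, argument -\frac{3}{4}: 2F1 with upper {-3, -\frac{7}{4}} over lower {-\frac{2}{5}}. Verdict: terminating - no listed pattern fits, but -3 in the upper list cuts the series at k = 3; direct evaluation. Its exact value is -\frac{82231}{32768}.

First insight: with t_0 = -2, the parameter 2/3 appears in both the upper and lower lists and cancels (alongside the other common factor).
Step ratio: r(k) = -\frac{3}{4} * (k-3) (k-\frac{7}{4}) / [(k-\frac{2}{5}) (k+1)] - rational; roots negated = parameters, x = -\frac{3}{4}, C = -2.


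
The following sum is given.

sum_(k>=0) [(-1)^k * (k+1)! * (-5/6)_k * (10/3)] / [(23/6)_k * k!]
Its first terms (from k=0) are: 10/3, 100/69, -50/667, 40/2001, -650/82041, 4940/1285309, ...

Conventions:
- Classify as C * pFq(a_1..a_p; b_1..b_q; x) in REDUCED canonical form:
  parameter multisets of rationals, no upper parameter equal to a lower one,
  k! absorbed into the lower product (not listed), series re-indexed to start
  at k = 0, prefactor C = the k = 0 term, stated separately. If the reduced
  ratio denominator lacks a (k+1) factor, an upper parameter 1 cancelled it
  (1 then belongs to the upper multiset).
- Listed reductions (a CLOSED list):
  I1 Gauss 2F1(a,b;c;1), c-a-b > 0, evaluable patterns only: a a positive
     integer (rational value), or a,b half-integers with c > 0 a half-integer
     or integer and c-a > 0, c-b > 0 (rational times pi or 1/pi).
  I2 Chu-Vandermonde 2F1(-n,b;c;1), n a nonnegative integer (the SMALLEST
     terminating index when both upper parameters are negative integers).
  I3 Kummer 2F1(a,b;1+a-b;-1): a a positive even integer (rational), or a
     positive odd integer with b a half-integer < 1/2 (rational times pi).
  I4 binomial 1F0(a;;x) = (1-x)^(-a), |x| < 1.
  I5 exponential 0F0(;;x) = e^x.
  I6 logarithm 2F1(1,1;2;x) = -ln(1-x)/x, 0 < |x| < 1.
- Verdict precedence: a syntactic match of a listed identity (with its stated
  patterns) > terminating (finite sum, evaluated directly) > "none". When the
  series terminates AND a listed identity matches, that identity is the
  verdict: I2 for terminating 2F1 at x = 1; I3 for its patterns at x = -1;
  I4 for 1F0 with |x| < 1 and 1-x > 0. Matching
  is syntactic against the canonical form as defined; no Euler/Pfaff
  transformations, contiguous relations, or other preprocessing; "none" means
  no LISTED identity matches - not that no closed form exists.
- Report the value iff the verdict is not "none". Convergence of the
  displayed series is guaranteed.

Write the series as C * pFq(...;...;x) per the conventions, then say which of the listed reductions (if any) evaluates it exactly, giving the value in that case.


Prefactor 10/3, argument -1: 2F1 with upper {-5/6, 2} over lower {23/6}. Verdict: Kummer's theorem (I3) fires (x = -1; c = 23/6 equals 1+a-b for upper {-5/6, 2}: listed pattern). Its exact value is 85/18.

Key observation: from the first term 10/3: the factorial ratio (prefactor 10/3) (k+a-1)!/(a-1)! is a rising factorial (a)_k.
Step ratio: r(k) = (-1) * (k-5/6) (k+2) / [(k+23/6) (k+1)] - rational in k, leading ratio (-1); with t_0 = 10/3, classification follows.
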